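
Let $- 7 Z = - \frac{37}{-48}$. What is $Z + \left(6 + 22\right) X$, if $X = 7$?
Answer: $\frac{65819}{336} \approx 195.89$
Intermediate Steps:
$Z = - \frac{37}{336}$ ($Z = - \frac{\left(-37\right) \frac{1}{-48}}{7} = - \frac{\left(-37\right) \left(- \frac{1}{48}\right)}{7} = \left(- \frac{1}{7}\right) \frac{37}{48} = - \frac{37}{336} \approx -0.11012$)
$Z + \left(6 + 22\right) X = - \frac{37}{336} + \left(6 + 22\right) 7 = - \frac{37}{336} + 28 \cdot 7 = - \frac{37}{336} + 196 = \frac{65819}{336}$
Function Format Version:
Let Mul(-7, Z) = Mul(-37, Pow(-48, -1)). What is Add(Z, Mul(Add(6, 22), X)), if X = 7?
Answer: Rational(65819, 336) ≈ 195.89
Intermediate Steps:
Z = Rational(-37, 336) (Z = Mul(Rational(-1, 7), Mul(-37, Pow(-48, -1))) = Mul(Rational(-1, 7), Mul(-37, Rational(-1, 48))) = Mul(Rational(-1, 7), Rational(37, 48)) = Rational(-37, 336) ≈ -0.11012)
Add(Z, Mul(Add(6, 22), X)) = Add(Rational(-37, 336), Mul(Add(6, 22), 7)) = Add(Rational(-37, 336), Mul(28, 7)) = Add(Rational(-37, 336), 196) = Rational(65819, 336)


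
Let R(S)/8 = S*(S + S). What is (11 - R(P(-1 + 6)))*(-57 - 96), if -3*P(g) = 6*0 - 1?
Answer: -1411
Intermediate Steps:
P(g) = ⅓ (P(g) = -(6*0 - 1)/3 = -(0 - 1)/3 = -⅓*(-1) = ⅓)
R(S) = 16*S² (R(S) = 8*(S*(S + S)) = 8*(S*(2*S)) = 8*(2*S²) = 16*S²)
(11 - R(P(-1 + 6)))*(-57 - 96) = (11 - 16*(⅓)²)*(-57 - 96) = (11 - 16/9)*(-153) = (83/9)*(-153) = -1411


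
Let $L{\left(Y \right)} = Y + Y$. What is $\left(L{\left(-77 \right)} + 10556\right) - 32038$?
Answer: $-21636$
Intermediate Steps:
$L{\left(Y \right)} = 2 Y$
$\left(L{\left(-77 \right)} + 10556\right) - 32038 = \left(2 \left(-77\right) + 10556\right) - 32038 = \left(-154 + 10556\right) - 32038 = 10402 - 32038 = -21636$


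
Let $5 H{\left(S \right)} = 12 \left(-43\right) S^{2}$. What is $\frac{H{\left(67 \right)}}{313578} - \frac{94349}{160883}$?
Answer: $- \frac{86764334617}{42041141145} \approx -2.0638$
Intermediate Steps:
$H{\left(S \right)} = - \frac{516 S^{2}}{5}$ ($H{\left(S \right)} = \frac{12 \left(-43\right) S^{2}}{5} = \frac{\left(-516\right) S^{2}}{5} = - \frac{516 S^{2}}{5}$)
$\frac{H{\left(67 \right)}}{313578} - \frac{94349}{160883} = \frac{\left(- \frac{516}{5}\right) 67^{2}}{313578} - \frac{94349}{160883} = \left(- \frac{516}{5}\right) 4489 \cdot \frac{1}{313578} - \frac{94349}{160883} = \left(- \frac{2316324}{5}\right) \frac{1}{313578} - \frac{94349}{160883} = - \frac{386054}{261315} - \frac{94349}{160883} = - \frac{86764334617}{42041141145}$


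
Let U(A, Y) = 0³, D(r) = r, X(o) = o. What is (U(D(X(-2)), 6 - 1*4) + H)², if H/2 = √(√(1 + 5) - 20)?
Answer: -80 + 4*√6 ≈ -70.202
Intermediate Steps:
U(A, Y) = 0
H = 2*√(-20 + √6) (H = 2*√(√(1 + 5) - 20) = 2*√(√6 - 20) = 2*√(-20 + √6) ≈ 8.3787*I)
(U(D(X(-2)), 6 - 1*4) + H)² = (0 + 2*√(-20 + √6))² = (2*√(-20 + √6))² = -80 + 4*√6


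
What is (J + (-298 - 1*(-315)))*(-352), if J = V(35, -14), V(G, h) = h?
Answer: -1056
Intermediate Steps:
J = -14
(J + (-298 - 1*(-315)))*(-352) = (-14 + (-298 - 1*(-315)))*(-352) = (-14 + (-298 + 315))*(-352) = (-14 + 17)*(-352) = 3*(-352) = -1056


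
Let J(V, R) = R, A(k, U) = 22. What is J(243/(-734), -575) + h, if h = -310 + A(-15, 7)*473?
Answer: 9521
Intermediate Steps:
h = 10096 (h = -310 + 22*473 = -310 + 10406 = 10096)
J(243/(-734), -575) + h = -575 + 10096 = 9521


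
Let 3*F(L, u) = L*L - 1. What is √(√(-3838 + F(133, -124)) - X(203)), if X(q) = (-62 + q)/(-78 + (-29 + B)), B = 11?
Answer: √(94 + 448*√42)/8 ≈ 6.8435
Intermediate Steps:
F(L, u) = -⅓ + L²/3 (F(L, u) = (L*L - 1)/3 = (L² - 1)/3 = (-1 + L²)/3 = -⅓ + L²/3)
X(q) = 31/48 - q/96 (X(q) = (-62 + q)/(-78 + (-29 + 11)) = (-62 + q)/(-78 - 18) = (-62 + q)/(-96) = (-62 + q)*(-1/96) = 31/48 - q/96)
√(√(-3838 + F(133, -124)) - X(203)) = √(√(-3838 + (-⅓ + (⅓)*133²)) - (31/48 - 1/96*203)) = √(√(-3838 + (-⅓ + (⅓)*17689)) - (31/48 - 203/96)) = √(√(-3838 + (-⅓ + 17689/3)) - 1*(-47/32)) = √(√(-3838 + 5896) + 47/32) = √(√2058 + 47/32) = √(7*√42 + 47/32) = √(47/32 + 7*√42)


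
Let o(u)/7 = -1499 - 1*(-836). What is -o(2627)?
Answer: 4641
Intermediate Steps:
o(u) = -4641 (o(u) = 7*(-1499 - 1*(-836)) = 7*(-1499 + 836) = 7*(-663) = -4641)
-o(2627) = -1*(-4641) = 4641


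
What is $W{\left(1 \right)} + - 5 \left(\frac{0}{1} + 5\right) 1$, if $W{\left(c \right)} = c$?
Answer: $-24$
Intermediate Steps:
$W{\left(1 \right)} + - 5 \left(\frac{0}{1} + 5\right) 1 = 1 + - 5 \left(\frac{0}{1} + 5\right) 1 = 1 + - 5 \left(0 \cdot 1 + 5\right) 1 = 1 + - 5 \left(0 + 5\right) 1 = 1 + \left(-5\right) 5 \cdot 1 = 1 - 25 = -24$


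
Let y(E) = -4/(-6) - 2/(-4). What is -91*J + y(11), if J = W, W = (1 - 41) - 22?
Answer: 33859/6 ≈ 5643.2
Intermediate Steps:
y(E) = 7/6 (y(E) = -4*(-1/6) - 2*(-1/4) = 2/3 + 1/2 = 7/6)
W = -62 (W = -40 - 22 = -62)
J = -62
-91*J + y(11) = -91*(-62) + 7/6 = 5642 + 7/6 = 33859/6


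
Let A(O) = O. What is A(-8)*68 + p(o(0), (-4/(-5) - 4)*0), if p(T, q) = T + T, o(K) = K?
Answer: -544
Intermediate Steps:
p(T, q) = 2*T
A(-8)*68 + p(o(0), (-4/(-5) - 4)*0) = -8*68 + 2*0 = -544 + 0 = -544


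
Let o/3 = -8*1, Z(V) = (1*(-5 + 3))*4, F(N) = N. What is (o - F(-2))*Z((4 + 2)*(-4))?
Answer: 176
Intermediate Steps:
Z(V) = -8 (Z(V) = (1*(-2))*4 = -2*4 = -8)
o = -24 (o = 3*(-8*1) = 3*(-8) = -24)
(o - F(-2))*Z((4 + 2)*(-4)) = (-24 - 1*(-2))*(-8) = (-24 + 2)*(-8) = -22*(-8) = 176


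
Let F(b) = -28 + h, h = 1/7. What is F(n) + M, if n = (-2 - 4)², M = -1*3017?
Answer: -21314/7 ≈ -3044.9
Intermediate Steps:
h = ⅐ ≈ 0.14286
M = -3017
n = 36 (n = (-6)² = 36)
F(b) = -195/7 (F(b) = -28 + ⅐ = -195/7)
F(n) + M = -195/7 - 3017 = -21314/7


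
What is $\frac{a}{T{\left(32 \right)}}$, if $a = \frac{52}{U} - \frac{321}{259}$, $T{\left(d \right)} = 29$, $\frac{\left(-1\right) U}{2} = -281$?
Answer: $- \frac{83467}{2110591} \approx -0.039547$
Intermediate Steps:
$U = 562$ ($U = \left(-2\right) \left(-281\right) = 562$)
$a = - \frac{83467}{72779}$ ($a = \frac{52}{562} - \frac{321}{259} = 52 \cdot \frac{1}{562} - \frac{321}{259} = \frac{26}{281} - \frac{321}{259} = - \frac{83467}{72779} \approx -1.1469$)
$\frac{a}{T{\left(32 \right)}} = - \frac{83467}{72779 \cdot 29} = \left(- \frac{83467}{72779}\right) \frac{1}{29} = - \frac{83467}{2110591}$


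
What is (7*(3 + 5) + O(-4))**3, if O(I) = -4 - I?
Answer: 175616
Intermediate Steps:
(7*(3 + 5) + O(-4))**3 = (7*(3 + 5) + (-4 - 1*(-4)))**3 = (7*8 + (-4 + 4))**3 = (56 + 0)**3 = 56**3 = 175616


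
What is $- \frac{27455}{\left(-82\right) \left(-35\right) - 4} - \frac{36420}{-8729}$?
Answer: $- \frac{135274975}{25017314} \approx -5.4073$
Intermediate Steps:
$- \frac{27455}{\left(-82\right) \left(-35\right) - 4} - \frac{36420}{-8729} = - \frac{27455}{2870 - 4} - - \frac{36420}{8729} = - \frac{27455}{2866} + \frac{36420}{8729} = - \frac{135274975}{25017314}$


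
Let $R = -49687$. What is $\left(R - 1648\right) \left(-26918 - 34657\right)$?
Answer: $3160952625$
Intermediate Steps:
$\left(R - 1648\right) \left(-26918 - 34657\right) = \left(-49687 - 1648\right) \left(-26918 - 34657\right) = \left(-51335\right) \left(-61575\right) = 3160952625$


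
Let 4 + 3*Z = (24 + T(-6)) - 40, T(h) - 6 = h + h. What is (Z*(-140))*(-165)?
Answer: -200200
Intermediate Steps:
T(h) = 6 + 2*h (T(h) = 6 + (h + h) = 6 + 2*h)
Z = -26/3 (Z = -4/3 + ((24 + (6 + 2*(-6))) - 40)/3 = -4/3 + ((24 + (6 - 12)) - 40)/3 = -4/3 + ((24 - 6) - 40)/3 = -4/3 + (18 - 40)/3 = -4/3 + (⅓)*(-22) = -4/3 - 22/3 = -26/3 ≈ -8.6667)
(Z*(-140))*(-165) = -26/3*(-140)*(-165) = (3640/3)*(-165) = -200200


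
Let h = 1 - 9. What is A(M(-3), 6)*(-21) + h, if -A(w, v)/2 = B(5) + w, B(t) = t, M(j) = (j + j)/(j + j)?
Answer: 244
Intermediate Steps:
M(j) = 1 (M(j) = (2*j)/((2*j)) = (2*j)*(1/(2*j)) = 1)
h = -8
A(w, v) = -10 - 2*w (A(w, v) = -2*(5 + w) = -10 - 2*w)
A(M(-3), 6)*(-21) + h = (-10 - 2*1)*(-21) - 8 = (-10 - 2)*(-21) - 8 = -12*(-21) - 8 = 252 - 8 = 244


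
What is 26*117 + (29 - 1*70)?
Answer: 3001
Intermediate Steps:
26*117 + (29 - 1*70) = 3042 + (29 - 70) = 3042 - 41 = 3001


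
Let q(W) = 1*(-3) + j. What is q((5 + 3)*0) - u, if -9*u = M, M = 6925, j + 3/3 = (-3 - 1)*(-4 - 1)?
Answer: 7069/9 ≈ 785.44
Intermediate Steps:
j = 19 (j = -1 + (-3 - 1)*(-4 - 1) = -1 - 4*(-5) = -1 + 20 = 19)
q(W) = 16 (q(W) = 1*(-3) + 19 = -3 + 19 = 16)
u = -6925/9 (u = -⅑*6925 = -6925/9 ≈ -769.44)
q((5 + 3)*0) - u = 16 - 1*(-6925/9) = 16 + 6925/9 = 7069/9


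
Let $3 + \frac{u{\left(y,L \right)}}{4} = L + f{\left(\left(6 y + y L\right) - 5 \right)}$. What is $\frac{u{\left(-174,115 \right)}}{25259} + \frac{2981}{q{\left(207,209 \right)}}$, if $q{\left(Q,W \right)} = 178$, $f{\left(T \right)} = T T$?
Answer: $\frac{315834191295}{4496102} \approx 70246.0$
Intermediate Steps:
$f{\left(T \right)} = T^{2}$
$u{\left(y,L \right)} = -12 + 4 L + 4 \left(-5 + 6 y + L y\right)^{2}$ ($u{\left(y,L \right)} = -12 + 4 \left(L + \left(\left(6 y + y L\right) - 5\right)^{2}\right) = -12 + 4 \left(L + \left(\left(6 y + L y\right) - 5\right)^{2}\right) = -12 + 4 \left(L + \left(-5 + 6 y + L y\right)^{2}\right) = -12 + \left(4 L + 4 \left(-5 + 6 y + L y\right)^{2}\right) = -12 + 4 L + 4 \left(-5 + 6 y + L y\right)^{2}$)
$\frac{u{\left(-174,115 \right)}}{25259} + \frac{2981}{q{\left(207,209 \right)}} = \frac{-12 + 4 \cdot 115 + 4 \left(-5 + 6 \left(-174\right) + 115 \left(-174\right)\right)^{2}}{25259} + \frac{2981}{178} = \left(-12 + 460 + 4 \left(-5 - 1044 - 20010\right)^{2}\right) \frac{1}{25259} + 2981 \cdot \frac{1}{178} = \left(-12 + 460 + 4 \left(-21059\right)^{2}\right) \frac{1}{25259} + \frac{2981}{178} = \left(-12 + 460 + 4 \cdot 443481481\right) \frac{1}{25259} + \frac{2981}{178} = \left(-12 + 460 + 1773925924\right) \frac{1}{25259} + \frac{2981}{178} = 1773926372 \cdot \frac{1}{25259} + \frac{2981}{178} = \frac{1773926372}{25259} + \frac{2981}{178} = \frac{315834191295}{4496102}$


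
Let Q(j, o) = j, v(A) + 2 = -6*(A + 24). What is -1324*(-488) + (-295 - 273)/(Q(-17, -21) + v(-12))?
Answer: 58796760/91 ≈ 6.4612e+5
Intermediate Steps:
v(A) = -146 - 6*A (v(A) = -2 - 6*(A + 24) = -2 - 6*(24 + A) = -2 + (-144 - 6*A) = -146 - 6*A)
-1324*(-488) + (-295 - 273)/(Q(-17, -21) + v(-12)) = -1324*(-488) + (-295 - 273)/(-17 + (-146 - 6*(-12))) = 646112 - 568/(-17 + (-146 + 72)) = 646112 - 568/(-17 - 74) = 646112 - 568/(-91) = 646112 - 568*(-1/91) = 646112 + 568/91 = 58796760/91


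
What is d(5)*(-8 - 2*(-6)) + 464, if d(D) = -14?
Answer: 408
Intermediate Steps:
d(5)*(-8 - 2*(-6)) + 464 = -14*(-8 - 2*(-6)) + 464 = -14*(-8 + 12) + 464 = -14*4 + 464 = -56 + 464 = 408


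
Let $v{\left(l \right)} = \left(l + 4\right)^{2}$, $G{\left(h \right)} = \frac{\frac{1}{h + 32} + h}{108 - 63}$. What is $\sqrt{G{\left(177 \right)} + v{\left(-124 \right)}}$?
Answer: $\frac{\sqrt{141565098730}}{3135} \approx 120.02$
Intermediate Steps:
$G{\left(h \right)} = \frac{h}{45} + \frac{1}{45 \left(32 + h\right)}$ ($G{\left(h \right)} = \frac{\frac{1}{32 + h} + h}{45} = \left(h + \frac{1}{32 + h}\right) \frac{1}{45} = \frac{h}{45} + \frac{1}{45 \left(32 + h\right)}$)
$v{\left(l \right)} = \left(4 + l\right)^{2}$
$\sqrt{G{\left(177 \right)} + v{\left(-124 \right)}} = \sqrt{\frac{1 + 177^{2} + 32 \cdot 177}{45 \left(32 + 177\right)} + \left(4 - 124\right)^{2}} = \sqrt{\frac{1 + 31329 + 5664}{45 \cdot 209} + \left(-120\right)^{2}} = \sqrt{\frac{1}{45} \cdot \frac{1}{209} \cdot 36994 + 14400} = \sqrt{\frac{36994}{9405} + 14400} = \sqrt{\frac{135468994}{9405}} = \frac{\sqrt{141565098730}}{3135}$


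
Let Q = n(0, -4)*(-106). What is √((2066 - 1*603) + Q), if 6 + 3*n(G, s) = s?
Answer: √16347/3 ≈ 42.618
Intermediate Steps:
n(G, s) = -2 + s/3
Q = 1060/3 (Q = (-2 + (⅓)*(-4))*(-106) = (-2 - 4/3)*(-106) = -10/3*(-106) = 1060/3 ≈ 353.33)
√((2066 - 1*603) + Q) = √((2066 - 1*603) + 1060/3) = √((2066 - 603) + 1060/3) = √(1463 + 1060/3) = √(5449/3) = √16347/3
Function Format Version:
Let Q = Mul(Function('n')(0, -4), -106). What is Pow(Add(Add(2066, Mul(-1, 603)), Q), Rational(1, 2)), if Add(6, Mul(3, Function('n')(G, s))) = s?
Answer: Mul(Rational(1, 3), Pow(16347, Rational(1, 2))) ≈ 42.618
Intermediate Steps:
Function('n')(G, s) = Add(-2, Mul(Rational(1, 3), s))
Q = Rational(1060, 3) (Q = Mul(Add(-2, Mul(Rational(1, 3), -4)), -106) = Mul(Add(-2, Rational(-4, 3)), -106) = Mul(Rational(-10, 3), -106) = Rational(1060, 3) ≈ 353.33)
Pow(Add(Add(2066, Mul(-1, 603)), Q), Rational(1, 2)) = Pow(Add(Add(2066, Mul(-1, 603)), Rational(1060, 3)), Rational(1, 2)) = Pow(Add(Add(2066, -603), Rational(1060, 3)), Rational(1, 2)) = Pow(Add(1463, Rational(1060, 3)), Rational(1, 2)) = Pow(Rational(5449, 3), Rational(1, 2)) = Mul(Rational(1, 3), Pow(16347, Rational(1, 2)))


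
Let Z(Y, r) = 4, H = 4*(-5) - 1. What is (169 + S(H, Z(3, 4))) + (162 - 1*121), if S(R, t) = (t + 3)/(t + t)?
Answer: 1687/8 ≈ 210.88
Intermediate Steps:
H = -21 (H = -20 - 1 = -21)
S(R, t) = (3 + t)/(2*t) (S(R, t) = (3 + t)/((2*t)) = (3 + t)*(1/(2*t)) = (3 + t)/(2*t))
(169 + S(H, Z(3, 4))) + (162 - 1*121) = (169 + (½)*(3 + 4)/4) + (162 - 1*121) = (169 + (½)*(¼)*7) + (162 - 121) = (169 + 7/8) + 41 = 1359/8 + 41 = 1687/8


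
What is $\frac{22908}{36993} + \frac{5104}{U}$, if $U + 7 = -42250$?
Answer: $\frac{259737028}{521071067} \approx 0.49847$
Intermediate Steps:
$U = -42257$ ($U = -7 - 42250 = -42257$)
$\frac{22908}{36993} + \frac{5104}{U} = \frac{22908}{36993} + \frac{5104}{-42257} = 22908 \cdot \frac{1}{36993} + 5104 \left(- \frac{1}{42257}\right) = \frac{7636}{12331} - \frac{5104}{42257} = \frac{259737028}{521071067}$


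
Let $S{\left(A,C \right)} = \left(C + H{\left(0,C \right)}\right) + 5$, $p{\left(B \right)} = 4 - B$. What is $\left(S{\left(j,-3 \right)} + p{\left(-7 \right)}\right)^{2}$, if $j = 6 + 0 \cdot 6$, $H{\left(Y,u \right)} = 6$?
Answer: $361$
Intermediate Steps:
$j = 6$ ($j = 6 + 0 = 6$)
$S{\left(A,C \right)} = 11 + C$ ($S{\left(A,C \right)} = \left(C + 6\right) + 5 = \left(6 + C\right) + 5 = 11 + C$)
$\left(S{\left(j,-3 \right)} + p{\left(-7 \right)}\right)^{2} = \left(\left(11 - 3\right) + \left(4 - -7\right)\right)^{2} = \left(8 + \left(4 + 7\right)\right)^{2} = \left(8 + 11\right)^{2} = 19^{2} = 361$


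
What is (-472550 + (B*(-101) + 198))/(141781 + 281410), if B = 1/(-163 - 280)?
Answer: -209251835/187473613 ≈ -1.1162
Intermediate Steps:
B = -1/443 (B = 1/(-443) = -1/443 ≈ -0.0022573)
(-472550 + (B*(-101) + 198))/(141781 + 281410) = (-472550 + (-1/443*(-101) + 198))/(141781 + 281410) = (-472550 + (101/443 + 198))/423191 = (-472550 + 87815/443)*(1/423191) = -209251835/443*1/423191 = -209251835/187473613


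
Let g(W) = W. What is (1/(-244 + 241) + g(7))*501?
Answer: 3340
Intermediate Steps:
(1/(-244 + 241) + g(7))*501 = (1/(-244 + 241) + 7)*501 = (1/(-3) + 7)*501 = (-1/3 + 7)*501 = (20/3)*501 = 3340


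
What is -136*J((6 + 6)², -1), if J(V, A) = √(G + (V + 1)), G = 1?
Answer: -136*√146 ≈ -1643.3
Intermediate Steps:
J(V, A) = √(2 + V) (J(V, A) = √(1 + (V + 1)) = √(1 + (1 + V)) = √(2 + V))
-136*J((6 + 6)², -1) = -136*√(2 + (6 + 6)²) = -136*√(2 + 12²) = -136*√(2 + 144) = -136*√146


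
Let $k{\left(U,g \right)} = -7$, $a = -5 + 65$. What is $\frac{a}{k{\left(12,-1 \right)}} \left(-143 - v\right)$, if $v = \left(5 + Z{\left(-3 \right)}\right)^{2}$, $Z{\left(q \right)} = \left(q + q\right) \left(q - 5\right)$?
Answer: $\frac{177120}{7} \approx 25303.0$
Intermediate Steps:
$a = 60$
$Z{\left(q \right)} = 2 q \left(-5 + q\right)$
$v = 2809$ ($v = \left(5 + 2 \left(-3\right) \left(-5 - 3\right)\right)^{2} = \left(5 + 2 \left(-3\right) \left(-8\right)\right)^{2} = \left(5 + 48\right)^{2} = 53^{2} = 2809$)
$\frac{a}{k{\left(12,-1 \right)}} \left(-143 - v\right) = \frac{60}{-7} \left(-143 - 2809\right) = 60 \left(- \frac{1}{7}\right) \left(-143 - 2809\right) = \left(- \frac{60}{7}\right) \left(-2952\right) = \frac{177120}{7}$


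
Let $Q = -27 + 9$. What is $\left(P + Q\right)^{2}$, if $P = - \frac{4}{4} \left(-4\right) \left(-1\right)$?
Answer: $484$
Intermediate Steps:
$P = -4$ ($P = \left(-4\right) \frac{1}{4} \left(-4\right) \left(-1\right) = \left(-1\right) \left(-4\right) \left(-1\right) = 4 \left(-1\right) = -4$)
$Q = -18$
$\left(P + Q\right)^{2} = \left(-4 - 18\right)^{2} = \left(-22\right)^{2} = 484$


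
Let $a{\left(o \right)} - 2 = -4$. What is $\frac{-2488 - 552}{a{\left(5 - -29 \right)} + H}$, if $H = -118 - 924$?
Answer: $\frac{760}{261} \approx 2.9119$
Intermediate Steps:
$H = -1042$ ($H = -118 - 924 = -1042$)
$a{\left(o \right)} = -2$ ($a{\left(o \right)} = 2 - 4 = -2$)
$\frac{-2488 - 552}{a{\left(5 - -29 \right)} + H} = \frac{-2488 - 552}{-2 - 1042} = - \frac{3040}{-1044} = \left(-3040\right) \left(- \frac{1}{1044}\right) = \frac{760}{261}$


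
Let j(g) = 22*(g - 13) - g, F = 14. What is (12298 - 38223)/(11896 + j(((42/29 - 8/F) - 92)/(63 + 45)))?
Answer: -4510950/2017057 ≈ -2.2364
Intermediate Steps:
j(g) = -286 + 21*g (j(g) = 22*(-13 + g) - g = (-286 + 22*g) - g = -286 + 21*g)
(12298 - 38223)/(11896 + j(((42/29 - 8/F) - 92)/(63 + 45))) = (12298 - 38223)/(11896 + (-286 + 21*(((42/29 - 8/14) - 92)/(63 + 45)))) = -25925/(11896 + (-286 + 21*(((42*(1/29) - 8*1/14) - 92)/108))) = -25925/(11896 + (-286 + 21*(((42/29 - 4/7) - 92)*(1/108)))) = -25925/(11896 + (-286 + 21*((178/203 - 92)*(1/108)))) = -25925/(11896 + (-286 + 21*(-18498/203*1/108))) = -25925/(11896 + (-286 + 21*(-3083/3654))) = -25925/(11896 + (-286 - 3083/174)) = -25925/(11896 - 52847/174) = -25925/2017057/174 = -25925*174/2017057 = -4510950/2017057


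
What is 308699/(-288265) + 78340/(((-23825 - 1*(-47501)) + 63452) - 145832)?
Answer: -10176136549/4230577140 ≈ -2.4054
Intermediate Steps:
308699/(-288265) + 78340/(((-23825 - 1*(-47501)) + 63452) - 145832) = 308699*(-1/288265) + 78340/(((-23825 + 47501) + 63452) - 145832) = -308699/288265 + 78340/((23676 + 63452) - 145832) = -308699/288265 + 78340/(87128 - 145832) = -308699/288265 + 78340/(-58704) = -308699/288265 + 78340*(-1/58704) = -308699/288265 - 19585/14676 = -10176136549/4230577140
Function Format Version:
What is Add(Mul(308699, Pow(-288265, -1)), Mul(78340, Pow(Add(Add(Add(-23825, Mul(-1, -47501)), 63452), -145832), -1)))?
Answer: Rational(-10176136549, 4230577140) ≈ -2.4054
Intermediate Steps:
Add(Mul(308699, Pow(-288265, -1)), Mul(78340, Pow(Add(Add(Add(-23825, Mul(-1, -47501)), 63452), -145832), -1))) = Add(Mul(308699, Rational(-1, 288265)), Mul(78340, Pow(Add(Add(Add(-23825, 47501), 63452), -145832), -1))) = Add(Rational(-308699, 288265), Mul(78340, Pow(Add(Add(23676, 63452), -145832), -1))) = Add(Rational(-308699, 288265), Mul(78340, Pow(Add(87128, -145832), -1))) = Add(Rational(-308699, 288265), Mul(78340, Pow(-58704, -1))) = Add(Rational(-308699, 288265), Mul(78340, Rational(-1, 58704))) = Add(Rational(-308699, 288265), Rational(-19585, 14676)) = Rational(-10176136549, 4230577140)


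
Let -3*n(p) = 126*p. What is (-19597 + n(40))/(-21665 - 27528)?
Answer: 21277/49193 ≈ 0.43252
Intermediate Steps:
n(p) = -42*p
(-19597 + n(40))/(-21665 - 27528) = (-19597 - 42*40)/(-21665 - 27528) = (-19597 - 1680)/(-49193) = -21277*(-1/49193) = 21277/49193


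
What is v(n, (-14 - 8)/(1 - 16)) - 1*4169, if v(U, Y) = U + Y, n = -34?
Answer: -63023/15 ≈ -4201.5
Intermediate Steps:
v(n, (-14 - 8)/(1 - 16)) - 1*4169 = (-34 + (-14 - 8)/(1 - 16)) - 1*4169 = (-34 - 22/(-15)) - 4169 = (-34 - 22*(-1/15)) - 4169 = (-34 + 22/15) - 4169 = -488/15 - 4169 = -63023/15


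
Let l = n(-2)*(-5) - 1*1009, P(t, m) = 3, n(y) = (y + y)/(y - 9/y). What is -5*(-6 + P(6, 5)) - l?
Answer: 1016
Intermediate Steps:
n(y) = 2*y/(y - 9/y) (n(y) = (2*y)/(y - 9/y) = 2*y/(y - 9/y))
l = -1001 (l = (2*(-2)**2/(-9 + (-2)**2))*(-5) - 1*1009 = (2*4/(-9 + 4))*(-5) - 1009 = (2*4/(-5))*(-5) - 1009 = (2*4*(-1/5))*(-5) - 1009 = -8/5*(-5) - 1009 = 8 - 1009 = -1001)
-5*(-6 + P(6, 5)) - l = -5*(-6 + 3) - 1*(-1001) = -5*(-3) + 1001 = 15 + 1001 = 1016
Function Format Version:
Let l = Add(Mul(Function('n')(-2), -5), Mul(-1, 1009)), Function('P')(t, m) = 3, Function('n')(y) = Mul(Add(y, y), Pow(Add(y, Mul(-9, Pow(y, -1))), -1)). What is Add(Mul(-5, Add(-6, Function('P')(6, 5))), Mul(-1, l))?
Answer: 1016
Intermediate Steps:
Function('n')(y) = Mul(2, y, Pow(Add(y, Mul(-9, Pow(y, -1))), -1)) (Function('n')(y) = Mul(Mul(2, y), Pow(Add(y, Mul(-9, Pow(y, -1))), -1)) = Mul(2, y, Pow(Add(y, Mul(-9, Pow(y, -1))), -1)))
l = -1001 (l = Add(Mul(Mul(2, Pow(-2, 2), Pow(Add(-9, Pow(-2, 2)), -1)), -5), Mul(-1, 1009)) = Add(Mul(Mul(2, 4, Pow(Add(-9, 4), -1)), -5), -1009) = Add(Mul(Mul(2, 4, Pow(-5, -1)), -5), -1009) = Add(Mul(Mul(2, 4, Rational(-1, 5)), -5), -1009) = Add(Mul(Rational(-8, 5), -5), -1009) = Add(8, -1009) = -1001)
Add(Mul(-5, Add(-6, Function('P')(6, 5))), Mul(-1, l)) = Add(Mul(-5, Add(-6, 3)), Mul(-1, -1001)) = Add(Mul(-5, -3), 1001) = Add(15, 1001) = 1016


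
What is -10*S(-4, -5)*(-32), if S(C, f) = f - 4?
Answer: -2880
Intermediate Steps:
S(C, f) = -4 + f
-10*S(-4, -5)*(-32) = -10*(-4 - 5)*(-32) = -10*(-9)*(-32) = 90*(-32) = -2880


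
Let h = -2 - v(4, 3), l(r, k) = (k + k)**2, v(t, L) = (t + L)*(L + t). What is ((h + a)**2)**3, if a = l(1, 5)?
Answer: 13841287201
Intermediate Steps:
v(t, L) = (L + t)**2 (v(t, L) = (L + t)*(L + t) = (L + t)**2)
l(r, k) = 4*k**2 (l(r, k) = (2*k)**2 = 4*k**2)
h = -51 (h = -2 - (3 + 4)**2 = -2 - 1*7**2 = -2 - 1*49 = -2 - 49 = -51)
a = 100 (a = 4*5**2 = 4*25 = 100)
((h + a)**2)**3 = ((-51 + 100)**2)**3 = (49**2)**3 = 2401**3 = 13841287201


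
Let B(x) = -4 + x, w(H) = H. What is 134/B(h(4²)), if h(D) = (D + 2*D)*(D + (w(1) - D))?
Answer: 67/22 ≈ 3.0455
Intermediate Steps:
h(D) = 3*D (h(D) = (D + 2*D)*(D + (1 - D)) = (3*D)*1 = 3*D)
134/B(h(4²)) = 134/(-4 + 3*4²) = 134/(-4 + 3*16) = 134/(-4 + 48) = 134/44 = 134*(1/44) = 67/22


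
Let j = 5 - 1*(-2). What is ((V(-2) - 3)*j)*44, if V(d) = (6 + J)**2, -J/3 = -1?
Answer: 24024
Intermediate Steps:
J = 3 (J = -3*(-1) = 3)
j = 7 (j = 5 + 2 = 7)
V(d) = 81 (V(d) = (6 + 3)**2 = 9**2 = 81)
((V(-2) - 3)*j)*44 = ((81 - 3)*7)*44 = (78*7)*44 = 546*44 = 24024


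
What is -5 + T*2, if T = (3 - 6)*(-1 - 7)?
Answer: 43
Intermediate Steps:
T = 24 (T = -3*(-8) = 24)
-5 + T*2 = -5 + 24*2 = -5 + 48 = 43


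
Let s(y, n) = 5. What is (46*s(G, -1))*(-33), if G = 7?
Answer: -7590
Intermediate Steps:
(46*s(G, -1))*(-33) = (46*5)*(-33) = 230*(-33) = -7590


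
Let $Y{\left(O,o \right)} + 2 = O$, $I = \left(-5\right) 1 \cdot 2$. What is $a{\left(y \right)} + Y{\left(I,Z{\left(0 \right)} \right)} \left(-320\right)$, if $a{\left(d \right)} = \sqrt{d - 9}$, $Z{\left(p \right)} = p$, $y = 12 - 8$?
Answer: $3840 + i \sqrt{5} \approx 3840.0 + 2.2361 i$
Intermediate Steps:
$y = 4$
$a{\left(d \right)} = \sqrt{-9 + d}$
$I = -10$ ($I = \left(-5\right) 2 = -10$)
$Y{\left(O,o \right)} = -2 + O$
$a{\left(y \right)} + Y{\left(I,Z{\left(0 \right)} \right)} \left(-320\right) = \sqrt{-9 + 4} + \left(-2 - 10\right) \left(-320\right) = \sqrt{-5} - -3840 = i \sqrt{5} + 3840 = 3840 + i \sqrt{5}$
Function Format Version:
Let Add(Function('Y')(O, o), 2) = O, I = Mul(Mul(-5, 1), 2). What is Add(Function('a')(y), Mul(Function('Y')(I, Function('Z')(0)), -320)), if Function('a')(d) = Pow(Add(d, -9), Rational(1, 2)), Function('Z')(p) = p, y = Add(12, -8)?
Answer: Add(3840, Mul(I, Pow(5, Rational(1, 2)))) ≈ Add(3840.0, Mul(2.2361, I))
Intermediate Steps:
y = 4
Function('a')(d) = Pow(Add(-9, d), Rational(1, 2))
I = -10 (I = Mul(-5, 2) = -10)
Function('Y')(O, o) = Add(-2, O)
Add(Function('a')(y), Mul(Function('Y')(I, Function('Z')(0)), -320)) = Add(Pow(Add(-9, 4), Rational(1, 2)), Mul(Add(-2, -10), -320)) = Add(Pow(-5, Rational(1, 2)), Mul(-12, -320)) = Add(Mul(I, Pow(5, Rational(1, 2))), 3840) = Add(3840, Mul(I, Pow(5, Rational(1, 2))))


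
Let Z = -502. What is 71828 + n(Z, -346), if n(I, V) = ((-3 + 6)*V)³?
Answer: -1118315044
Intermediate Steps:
n(I, V) = 27*V³ (n(I, V) = (3*V)³ = 27*V³)
71828 + n(Z, -346) = 71828 + 27*(-346)³ = 71828 + 27*(-41421736) = 71828 - 1118386872 = -1118315044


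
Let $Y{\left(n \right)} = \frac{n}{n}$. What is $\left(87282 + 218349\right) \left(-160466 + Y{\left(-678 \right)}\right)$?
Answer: $-49043078415$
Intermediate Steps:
$Y{\left(n \right)} = 1$
$\left(87282 + 218349\right) \left(-160466 + Y{\left(-678 \right)}\right) = \left(87282 + 218349\right) \left(-160466 + 1\right) = 305631 \left(-160465\right) = -49043078415$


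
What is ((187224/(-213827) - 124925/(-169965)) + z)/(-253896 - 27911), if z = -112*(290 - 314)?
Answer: -19537031977331/2048348337608277 ≈ -0.0095380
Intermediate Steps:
z = 2688 (z = -112*(-24) = 2688)
((187224/(-213827) - 124925/(-169965)) + z)/(-253896 - 27911) = ((187224/(-213827) - 124925/(-169965)) + 2688)/(-253896 - 27911) = ((187224*(-1/213827) - 124925*(-1/169965)) + 2688)/(-281807) = ((-187224/213827 + 24985/33993) + 2688)*(-1/281807) = (-1021837837/7268621211 + 2688)*(-1/281807) = (19537031977331/7268621211)*(-1/281807) = -19537031977331/2048348337608277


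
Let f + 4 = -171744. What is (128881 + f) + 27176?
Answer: -15691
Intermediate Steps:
f = -171748 (f = -4 - 171744 = -171748)
(128881 + f) + 27176 = (128881 - 171748) + 27176 = -42867 + 27176 = -15691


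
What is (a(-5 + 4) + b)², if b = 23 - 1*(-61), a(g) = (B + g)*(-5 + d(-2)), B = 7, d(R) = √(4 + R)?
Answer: 2988 + 648*√2 ≈ 3904.4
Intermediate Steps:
a(g) = (-5 + √2)*(7 + g) (a(g) = (7 + g)*(-5 + √(4 - 2)) = (7 + g)*(-5 + √2) = (-5 + √2)*(7 + g))
b = 84 (b = 23 + 61 = 84)
(a(-5 + 4) + b)² = ((-35 - 5*(-5 + 4) + 7*√2 + (-5 + 4)*√2) + 84)² = ((-35 - 5*(-1) + 7*√2 - √2) + 84)² = ((-35 + 5 + 7*√2 - √2) + 84)² = ((-30 + 6*√2) + 84)² = (54 + 6*√2)²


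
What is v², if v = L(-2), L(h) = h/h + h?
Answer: 1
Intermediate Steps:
L(h) = 1 + h
v = -1 (v = 1 - 2 = -1)
v² = (-1)² = 1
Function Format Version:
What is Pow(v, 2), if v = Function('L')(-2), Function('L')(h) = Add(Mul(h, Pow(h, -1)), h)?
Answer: 1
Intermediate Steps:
Function('L')(h) = Add(1, h)
v = -1 (v = Add(1, -2) = -1)
Pow(v, 2) = Pow(-1, 2) = 1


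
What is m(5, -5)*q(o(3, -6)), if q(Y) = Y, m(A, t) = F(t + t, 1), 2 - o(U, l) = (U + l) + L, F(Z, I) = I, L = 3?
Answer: 2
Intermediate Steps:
o(U, l) = -1 - U - l (o(U, l) = 2 - ((U + l) + 3) = 2 - (3 + U + l) = 2 + (-3 - U - l) = -1 - U - l)
m(A, t) = 1
m(5, -5)*q(o(3, -6)) = 1*(-1 - 1*3 - 1*(-6)) = 1*(-1 - 3 + 6) = 1*2 = 2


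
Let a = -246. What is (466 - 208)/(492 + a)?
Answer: 43/41 ≈ 1.0488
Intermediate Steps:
(466 - 208)/(492 + a) = (466 - 208)/(492 - 246) = 258/246 = 258*(1/246) = 43/41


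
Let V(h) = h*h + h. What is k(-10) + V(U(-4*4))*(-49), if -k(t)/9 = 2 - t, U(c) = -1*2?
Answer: -206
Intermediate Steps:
U(c) = -2
V(h) = h + h² (V(h) = h² + h = h + h²)
k(t) = -18 + 9*t (k(t) = -9*(2 - t) = -18 + 9*t)
k(-10) + V(U(-4*4))*(-49) = (-18 + 9*(-10)) - 2*(1 - 2)*(-49) = (-18 - 90) - 2*(-1)*(-49) = -108 + 2*(-49) = -108 - 98 = -206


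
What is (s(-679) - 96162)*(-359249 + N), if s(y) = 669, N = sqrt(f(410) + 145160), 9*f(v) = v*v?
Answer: 34305764757 - 63662*sqrt(368635) ≈ 3.4267e+10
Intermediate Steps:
f(v) = v**2/9 (f(v) = (v*v)/9 = v**2/9)
N = 2*sqrt(368635)/3 (N = sqrt((1/9)*410**2 + 145160) = sqrt((1/9)*168100 + 145160) = sqrt(168100/9 + 145160) = sqrt(1474540/9) = 2*sqrt(368635)/3 ≈ 404.77)
(s(-679) - 96162)*(-359249 + N) = (669 - 96162)*(-359249 + 2*sqrt(368635)/3) = -95493*(-359249 + 2*sqrt(368635)/3) = 34305764757 - 63662*sqrt(368635)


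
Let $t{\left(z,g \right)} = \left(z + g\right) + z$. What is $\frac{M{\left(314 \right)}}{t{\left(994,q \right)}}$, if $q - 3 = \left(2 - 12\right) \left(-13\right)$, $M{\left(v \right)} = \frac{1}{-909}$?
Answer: $- \frac{1}{1927989} \approx -5.1867 \cdot 10^{-7}$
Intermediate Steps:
$M{\left(v \right)} = - \frac{1}{909}$
$q = 133$ ($q = 3 + \left(2 - 12\right) \left(-13\right) = 3 - -130 = 3 + 130 = 133$)
$t{\left(z,g \right)} = g + 2 z$ ($t{\left(z,g \right)} = \left(g + z\right) + z = g + 2 z$)
$\frac{M{\left(314 \right)}}{t{\left(994,q \right)}} = - \frac{1}{909 \left(133 + 2 \cdot 994\right)} = - \frac{1}{909 \left(133 + 1988\right)} = - \frac{1}{909 \cdot 2121} = \left(- \frac{1}{909}\right) \frac{1}{2121} = - \frac{1}{1927989}$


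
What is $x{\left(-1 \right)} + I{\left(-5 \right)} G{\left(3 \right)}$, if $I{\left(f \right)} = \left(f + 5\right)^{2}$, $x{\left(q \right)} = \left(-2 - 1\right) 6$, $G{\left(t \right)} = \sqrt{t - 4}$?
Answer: $-18$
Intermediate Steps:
$G{\left(t \right)} = \sqrt{-4 + t}$
$x{\left(q \right)} = -18$ ($x{\left(q \right)} = \left(-3\right) 6 = -18$)
$I{\left(f \right)} = \left(5 + f\right)^{2}$
$x{\left(-1 \right)} + I{\left(-5 \right)} G{\left(3 \right)} = -18 + \left(5 - 5\right)^{2} \sqrt{-4 + 3} = -18 + 0^{2} \sqrt{-1} = -18 + 0 i = -18 + 0 = -18$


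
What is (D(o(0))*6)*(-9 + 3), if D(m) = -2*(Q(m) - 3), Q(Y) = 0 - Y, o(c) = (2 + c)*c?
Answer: -216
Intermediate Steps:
o(c) = c*(2 + c)
Q(Y) = -Y
D(m) = 6 + 2*m (D(m) = -2*(-m - 3) = -2*(-3 - m) = 6 + 2*m)
(D(o(0))*6)*(-9 + 3) = ((6 + 2*(0*(2 + 0)))*6)*(-9 + 3) = ((6 + 2*(0*2))*6)*(-6) = ((6 + 2*0)*6)*(-6) = ((6 + 0)*6)*(-6) = (6*6)*(-6) = 36*(-6) = -216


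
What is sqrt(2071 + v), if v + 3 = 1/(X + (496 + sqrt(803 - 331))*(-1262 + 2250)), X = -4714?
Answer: sqrt(2007341426 + 8172736*sqrt(118))/(2*sqrt(242667 + 988*sqrt(118))) ≈ 45.475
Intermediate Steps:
v = -3 + 1/(485334 + 1976*sqrt(118)) (v = -3 + 1/(-4714 + (496 + sqrt(803 - 331))*(-1262 + 2250)) = -3 + 1/(-4714 + (496 + sqrt(472))*988) = -3 + 1/(-4714 + (496 + 2*sqrt(118))*988) = -3 + 1/(-4714 + (490048 + 1976*sqrt(118))) = -3 + 1/(485334 + 1976*sqrt(118)) ≈ -3.0000)
sqrt(2071 + v) = sqrt(2071 + (-5976818385/1992274166 - 494*sqrt(118)/58772087897)) = sqrt(4120022979401/1992274166 - 494*sqrt(118)/58772087897)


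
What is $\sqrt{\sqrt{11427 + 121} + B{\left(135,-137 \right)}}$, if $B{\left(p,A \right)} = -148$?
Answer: $\sqrt{-148 + 2 \sqrt{2887}} \approx 6.367 i$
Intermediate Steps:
$\sqrt{\sqrt{11427 + 121} + B{\left(135,-137 \right)}} = \sqrt{\sqrt{11427 + 121} - 148} = \sqrt{\sqrt{11548} - 148} = \sqrt{2 \sqrt{2887} - 148} = \sqrt{-148 + 2 \sqrt{2887}}$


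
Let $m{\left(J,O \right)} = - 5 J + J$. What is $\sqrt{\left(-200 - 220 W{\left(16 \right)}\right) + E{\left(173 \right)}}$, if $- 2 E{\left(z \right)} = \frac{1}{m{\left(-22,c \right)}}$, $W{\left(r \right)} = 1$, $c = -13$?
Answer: $\frac{i \sqrt{813131}}{44} \approx 20.494 i$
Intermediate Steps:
$m{\left(J,O \right)} = - 4 J$
$E{\left(z \right)} = - \frac{1}{176}$ ($E{\left(z \right)} = - \frac{1}{2 \left(\left(-4\right) \left(-22\right)\right)} = - \frac{1}{2 \cdot 88} = \left(- \frac{1}{2}\right) \frac{1}{88} = - \frac{1}{176}$)
$\sqrt{\left(-200 - 220 W{\left(16 \right)}\right) + E{\left(173 \right)}} = \sqrt{\left(-200 - 220\right) - \frac{1}{176}} = \sqrt{-420 - \frac{1}{176}} = \sqrt{- \frac{73921}{176}} = \frac{i \sqrt{813131}}{44}$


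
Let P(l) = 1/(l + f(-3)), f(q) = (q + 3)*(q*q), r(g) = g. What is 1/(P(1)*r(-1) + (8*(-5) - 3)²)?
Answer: 1/1848 ≈ 0.00054113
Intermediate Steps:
f(q) = q²*(3 + q) (f(q) = (3 + q)*q² = q²*(3 + q))
P(l) = 1/l (P(l) = 1/(l + (-3)²*(3 - 3)) = 1/(l + 9*0) = 1/(l + 0) = 1/l)
1/(P(1)*r(-1) + (8*(-5) - 3)²) = 1/(-1/1 + (8*(-5) - 3)²) = 1/(1*(-1) + (-40 - 3)²) = 1/(-1 + (-43)²) = 1/(-1 + 1849) = 1/1848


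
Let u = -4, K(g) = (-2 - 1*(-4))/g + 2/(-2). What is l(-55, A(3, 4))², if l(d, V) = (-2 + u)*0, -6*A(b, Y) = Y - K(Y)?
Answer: 0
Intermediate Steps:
K(g) = -1 + 2/g (K(g) = (-2 + 4)/g + 2*(-½) = 2/g - 1 = -1 + 2/g)
A(b, Y) = -Y/6 + (2 - Y)/(6*Y) (A(b, Y) = -(Y - (2 - Y)/Y)/6 = -Y/6 + (2 - Y)/(6*Y))
l(d, V) = 0 (l(d, V) = (-2 - 4)*0 = -6*0 = 0)
l(-55, A(3, 4))² = 0² = 0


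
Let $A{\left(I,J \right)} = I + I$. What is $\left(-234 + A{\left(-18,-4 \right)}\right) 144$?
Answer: $-38880$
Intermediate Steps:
$A{\left(I,J \right)} = 2 I$
$\left(-234 + A{\left(-18,-4 \right)}\right) 144 = \left(-234 + 2 \left(-18\right)\right) 144 = \left(-234 - 36\right) 144 = \left(-270\right) 144 = -38880$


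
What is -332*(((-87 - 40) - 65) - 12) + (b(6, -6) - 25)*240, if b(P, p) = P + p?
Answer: 61728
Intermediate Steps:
-332*(((-87 - 40) - 65) - 12) + (b(6, -6) - 25)*240 = -332*(((-87 - 40) - 65) - 12) + ((6 - 6) - 25)*240 = -332*((-127 - 65) - 12) + (0 - 25)*240 = -332*(-192 - 12) - 25*240 = -332*(-204) - 6000 = 67728 - 6000 = 61728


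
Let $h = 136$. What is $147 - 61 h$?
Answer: $-8149$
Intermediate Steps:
$147 - 61 h = 147 - 8296 = -8149$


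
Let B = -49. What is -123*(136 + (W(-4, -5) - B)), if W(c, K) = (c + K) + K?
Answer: -21033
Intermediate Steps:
W(c, K) = c + 2*K (W(c, K) = (K + c) + K = c + 2*K)
-123*(136 + (W(-4, -5) - B)) = -123*(136 + ((-4 + 2*(-5)) - 1*(-49))) = -123*(136 + ((-4 - 10) + 49)) = -123*(136 + (-14 + 49)) = -123*(136 + 35) = -123*171 = -21033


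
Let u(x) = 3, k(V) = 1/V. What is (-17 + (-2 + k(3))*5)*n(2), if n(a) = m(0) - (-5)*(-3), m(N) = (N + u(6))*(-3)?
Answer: 608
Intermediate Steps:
m(N) = -9 - 3*N (m(N) = (N + 3)*(-3) = (3 + N)*(-3) = -9 - 3*N)
n(a) = -24 (n(a) = (-9 - 3*0) - (-5)*(-3) = (-9 + 0) - 1*15 = -9 - 15 = -24)
(-17 + (-2 + k(3))*5)*n(2) = (-17 + (-2 + 1/3)*5)*(-24) = (-17 + (-2 + ⅓)*5)*(-24) = (-17 - 5/3*5)*(-24) = (-17 - 25/3)*(-24) = -76/3*(-24) = 608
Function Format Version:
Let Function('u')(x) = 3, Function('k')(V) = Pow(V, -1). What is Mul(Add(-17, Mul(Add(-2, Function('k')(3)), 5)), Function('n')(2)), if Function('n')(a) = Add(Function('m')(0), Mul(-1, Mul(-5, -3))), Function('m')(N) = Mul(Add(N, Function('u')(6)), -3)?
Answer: 608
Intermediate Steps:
Function('m')(N) = Add(-9, Mul(-3, N)) (Function('m')(N) = Mul(Add(N, 3), -3) = Mul(Add(3, N), -3) = Add(-9, Mul(-3, N)))
Function('n')(a) = -24 (Function('n')(a) = Add(Add(-9, Mul(-3, 0)), Mul(-1, Mul(-5, -3))) = Add(Add(-9, 0), Mul(-1, 15)) = Add(-9, -15) = -24)
Mul(Add(-17, Mul(Add(-2, Function('k')(3)), 5)), Function('n')(2)) = Mul(Add(-17, Mul(Add(-2, Pow(3, -1)), 5)), -24) = Mul(Add(-17, Mul(Add(-2, Rational(1, 3)), 5)), -24) = Mul(Add(-17, Mul(Rational(-5, 3), 5)), -24) = Mul(Add(-17, Rational(-25, 3)), -24) = Mul(Rational(-76, 3), -24) = 608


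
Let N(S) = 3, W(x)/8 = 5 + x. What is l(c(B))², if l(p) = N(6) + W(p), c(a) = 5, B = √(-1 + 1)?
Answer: 6889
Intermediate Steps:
W(x) = 40 + 8*x (W(x) = 8*(5 + x) = 40 + 8*x)
B = 0 (B = √0 = 0)
l(p) = 43 + 8*p (l(p) = 3 + (40 + 8*p) = 43 + 8*p)
l(c(B))² = (43 + 8*5)² = (43 + 40)² = 83² = 6889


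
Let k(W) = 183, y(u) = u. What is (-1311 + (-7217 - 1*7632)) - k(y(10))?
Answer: -16343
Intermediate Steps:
(-1311 + (-7217 - 1*7632)) - k(y(10)) = (-1311 + (-7217 - 1*7632)) - 1*183 = (-1311 + (-7217 - 7632)) - 183 = (-1311 - 14849) - 183 = -16160 - 183 = -16343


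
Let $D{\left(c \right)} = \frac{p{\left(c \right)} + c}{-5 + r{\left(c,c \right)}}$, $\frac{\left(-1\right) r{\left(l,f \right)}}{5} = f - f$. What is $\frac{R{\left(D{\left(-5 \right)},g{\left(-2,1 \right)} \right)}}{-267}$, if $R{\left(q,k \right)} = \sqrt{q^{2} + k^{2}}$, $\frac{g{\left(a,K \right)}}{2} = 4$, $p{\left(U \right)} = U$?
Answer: $- \frac{2 \sqrt{17}}{267} \approx -0.030885$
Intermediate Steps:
$r{\left(l,f \right)} = 0$ ($r{\left(l,f \right)} = - 5 \left(f - f\right) = \left(-5\right) 0 = 0$)
$g{\left(a,K \right)} = 8$ ($g{\left(a,K \right)} = 2 \cdot 4 = 8$)
$D{\left(c \right)} = - \frac{2 c}{5}$ ($D{\left(c \right)} = \frac{c + c}{-5 + 0} = \frac{2 c}{-5} = 2 c \left(- \frac{1}{5}\right) = - \frac{2 c}{5}$)
$R{\left(q,k \right)} = \sqrt{k^{2} + q^{2}}$
$\frac{R{\left(D{\left(-5 \right)},g{\left(-2,1 \right)} \right)}}{-267} = \frac{\sqrt{8^{2} + \left(\left(- \frac{2}{5}\right) \left(-5\right)\right)^{2}}}{-267} = \sqrt{64 + 2^{2}} \left(- \frac{1}{267}\right) = \sqrt{64 + 4} \left(- \frac{1}{267}\right) = \sqrt{68} \left(- \frac{1}{267}\right) = 2 \sqrt{17} \left(- \frac{1}{267}\right) = - \frac{2 \sqrt{17}}{267}$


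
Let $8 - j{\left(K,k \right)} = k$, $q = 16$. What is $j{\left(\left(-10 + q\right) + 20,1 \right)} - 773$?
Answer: $-766$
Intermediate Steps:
$j{\left(K,k \right)} = 8 - k$
$j{\left(\left(-10 + q\right) + 20,1 \right)} - 773 = \left(8 - 1\right) - 773 = 7 - 773 = -766$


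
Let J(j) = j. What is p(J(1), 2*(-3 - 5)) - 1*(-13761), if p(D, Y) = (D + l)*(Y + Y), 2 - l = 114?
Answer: 17313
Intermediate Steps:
l = -112 (l = 2 - 1*114 = 2 - 114 = -112)
p(D, Y) = 2*Y*(-112 + D) (p(D, Y) = (D - 112)*(Y + Y) = (-112 + D)*(2*Y) = 2*Y*(-112 + D))
p(J(1), 2*(-3 - 5)) - 1*(-13761) = 2*(2*(-3 - 5))*(-112 + 1) - 1*(-13761) = 2*(2*(-8))*(-111) + 13761 = 2*(-16)*(-111) + 13761 = 3552 + 13761 = 17313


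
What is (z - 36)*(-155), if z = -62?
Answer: 15190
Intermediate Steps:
(z - 36)*(-155) = (-62 - 36)*(-155) = -98*(-155) = 15190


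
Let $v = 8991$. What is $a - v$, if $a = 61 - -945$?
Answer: $-7985$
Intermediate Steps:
$a = 1006$ ($a = 61 + 945 = 1006$)
$a - v = 1006 - 8991 = -7985$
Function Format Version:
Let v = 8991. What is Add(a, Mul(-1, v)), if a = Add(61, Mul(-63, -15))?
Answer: -7985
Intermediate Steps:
a = 1006 (a = Add(61, 945) = 1006)
Add(a, Mul(-1, v)) = Add(1006, Mul(-1, 8991)) = Add(1006, -8991) = -7985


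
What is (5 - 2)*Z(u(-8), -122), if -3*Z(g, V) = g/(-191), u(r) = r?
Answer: -8/191 ≈ -0.041885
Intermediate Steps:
Z(g, V) = g/573 (Z(g, V) = -g/(3*(-191)) = -g*(-1)/(3*191) = -(-1)*g/573 = g/573)
(5 - 2)*Z(u(-8), -122) = (5 - 2)*((1/573)*(-8)) = 3*(-8/573) = -8/191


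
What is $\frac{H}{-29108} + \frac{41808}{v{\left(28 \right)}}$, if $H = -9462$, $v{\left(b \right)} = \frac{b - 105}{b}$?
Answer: $- \frac{128096973}{8426} \approx -15203.0$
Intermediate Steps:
$v{\left(b \right)} = \frac{-105 + b}{b}$ ($v{\left(b \right)} = \frac{b - 105}{b} = \frac{-105 + b}{b}$)
$\frac{H}{-29108} + \frac{41808}{v{\left(28 \right)}} = - \frac{9462}{-29108} + \frac{41808}{\frac{1}{28} \left(-105 + 28\right)} = \left(-9462\right) \left(- \frac{1}{29108}\right) + \frac{41808}{\frac{1}{28} \left(-77\right)} = \frac{249}{766} + \frac{41808}{- \frac{11}{4}} = \frac{249}{766} + 41808 \left(- \frac{4}{11}\right) = \frac{249}{766} - \frac{167232}{11} = - \frac{128096973}{8426}$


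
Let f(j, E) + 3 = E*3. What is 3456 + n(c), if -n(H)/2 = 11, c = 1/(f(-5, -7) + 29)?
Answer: 3434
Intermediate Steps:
f(j, E) = -3 + 3*E (f(j, E) = -3 + E*3 = -3 + 3*E)
c = ⅕ (c = 1/((-3 + 3*(-7)) + 29) = 1/((-3 - 21) + 29) = 1/(-24 + 29) = 1/5 = ⅕ ≈ 0.20000)
n(H) = -22 (n(H) = -2*11 = -22)
3456 + n(c) = 3456 - 22 = 3434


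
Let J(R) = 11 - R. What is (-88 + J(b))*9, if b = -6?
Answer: -639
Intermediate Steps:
(-88 + J(b))*9 = (-88 + (11 - 1*(-6)))*9 = (-88 + (11 + 6))*9 = (-88 + 17)*9 = -71*9 = -639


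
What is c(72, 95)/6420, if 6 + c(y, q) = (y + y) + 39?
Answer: 59/2140 ≈ 0.027570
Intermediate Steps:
c(y, q) = 33 + 2*y (c(y, q) = -6 + ((y + y) + 39) = -6 + (2*y + 39) = -6 + (39 + 2*y) = 33 + 2*y)
c(72, 95)/6420 = (33 + 2*72)/6420 = (33 + 144)*(1/6420) = 177*(1/6420) = 59/2140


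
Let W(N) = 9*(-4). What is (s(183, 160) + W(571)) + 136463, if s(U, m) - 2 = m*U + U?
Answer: 165892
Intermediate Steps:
W(N) = -36
s(U, m) = 2 + U + U*m (s(U, m) = 2 + (m*U + U) = 2 + (U*m + U) = 2 + (U + U*m) = 2 + U + U*m)
(s(183, 160) + W(571)) + 136463 = ((2 + 183 + 183*160) - 36) + 136463 = ((2 + 183 + 29280) - 36) + 136463 = (29465 - 36) + 136463 = 29429 + 136463 = 165892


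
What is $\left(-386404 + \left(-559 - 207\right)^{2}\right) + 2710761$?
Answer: $2911113$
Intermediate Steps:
$\left(-386404 + \left(-559 - 207\right)^{2}\right) + 2710761 = \left(-386404 + \left(-766\right)^{2}\right) + 2710761 = \left(-386404 + 586756\right) + 2710761 = 200352 + 2710761 = 2911113$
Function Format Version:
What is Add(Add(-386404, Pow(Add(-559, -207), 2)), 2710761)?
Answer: 2911113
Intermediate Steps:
Add(Add(-386404, Pow(Add(-559, -207), 2)), 2710761) = Add(Add(-386404, Pow(-766, 2)), 2710761) = Add(Add(-386404, 586756), 2710761) = Add(200352, 2710761) = 2911113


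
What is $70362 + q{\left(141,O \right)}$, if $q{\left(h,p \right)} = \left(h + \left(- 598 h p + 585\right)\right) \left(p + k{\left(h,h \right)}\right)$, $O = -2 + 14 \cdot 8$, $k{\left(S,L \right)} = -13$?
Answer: $-899532276$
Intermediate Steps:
$O = 110$ ($O = -2 + 112 = 110$)
$q{\left(h,p \right)} = \left(-13 + p\right) \left(585 + h - 598 h p\right)$ ($q{\left(h,p \right)} = \left(h + \left(- 598 h p + 585\right)\right) \left(p - 13\right) = \left(h - \left(-585 + 598 h p\right)\right) \left(-13 + p\right) = \left(585 + h - 598 h p\right) \left(-13 + p\right) = \left(-13 + p\right) \left(585 + h - 598 h p\right)$)
$70362 + q{\left(141,O \right)} = 70362 - \left(-54912 - 120590250 + 1020247800\right) = 70362 - \left(-120645162 + 1020247800\right) = 70362 - 899602638 = -899532276$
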